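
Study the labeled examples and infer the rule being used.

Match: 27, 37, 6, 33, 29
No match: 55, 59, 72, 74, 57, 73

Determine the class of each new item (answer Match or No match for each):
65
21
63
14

No match, Match, No match, Match

All 'Match' examples share one property — at most 37 — and every 'No match' example lacks it.
65 → 65 > 37 → No match. 21 → 21 ≤ 37 → Match. 63 → 63 > 37 → No match. 14 → 14 ≤ 37 → Match.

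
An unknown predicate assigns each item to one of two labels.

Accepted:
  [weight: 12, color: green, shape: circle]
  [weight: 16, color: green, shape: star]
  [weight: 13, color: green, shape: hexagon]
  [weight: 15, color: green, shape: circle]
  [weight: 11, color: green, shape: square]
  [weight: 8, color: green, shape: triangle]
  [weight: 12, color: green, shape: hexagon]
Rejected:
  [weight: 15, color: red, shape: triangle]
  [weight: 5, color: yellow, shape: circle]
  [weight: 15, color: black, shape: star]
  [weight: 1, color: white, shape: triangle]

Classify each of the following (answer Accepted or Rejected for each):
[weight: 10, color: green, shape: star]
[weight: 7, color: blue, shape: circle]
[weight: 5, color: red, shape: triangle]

A rule that fits every label: color is green — true of each 'Accepted' example, false of each 'Rejected' one.
[weight: 10, color: green, shape: star] → color is green → Accepted. [weight: 7, color: blue, shape: circle] → color is blue → Rejected. [weight: 5, color: red, shape: triangle] → color is red → Rejected.

Accepted, Rejected, Rejected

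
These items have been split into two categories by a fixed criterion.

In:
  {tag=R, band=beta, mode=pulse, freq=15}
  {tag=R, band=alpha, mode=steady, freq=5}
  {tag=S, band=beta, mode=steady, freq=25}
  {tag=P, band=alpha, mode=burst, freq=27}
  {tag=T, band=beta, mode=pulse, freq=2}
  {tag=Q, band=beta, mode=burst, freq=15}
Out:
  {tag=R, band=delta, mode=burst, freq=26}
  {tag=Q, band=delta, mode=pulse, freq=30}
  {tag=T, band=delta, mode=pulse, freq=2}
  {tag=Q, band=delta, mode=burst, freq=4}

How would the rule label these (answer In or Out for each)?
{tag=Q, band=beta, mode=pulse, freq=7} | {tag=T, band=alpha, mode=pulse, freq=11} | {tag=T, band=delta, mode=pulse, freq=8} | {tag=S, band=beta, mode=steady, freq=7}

The common property of the 'In' items is: band is not delta. No 'Out' item has it.

In, In, Out, In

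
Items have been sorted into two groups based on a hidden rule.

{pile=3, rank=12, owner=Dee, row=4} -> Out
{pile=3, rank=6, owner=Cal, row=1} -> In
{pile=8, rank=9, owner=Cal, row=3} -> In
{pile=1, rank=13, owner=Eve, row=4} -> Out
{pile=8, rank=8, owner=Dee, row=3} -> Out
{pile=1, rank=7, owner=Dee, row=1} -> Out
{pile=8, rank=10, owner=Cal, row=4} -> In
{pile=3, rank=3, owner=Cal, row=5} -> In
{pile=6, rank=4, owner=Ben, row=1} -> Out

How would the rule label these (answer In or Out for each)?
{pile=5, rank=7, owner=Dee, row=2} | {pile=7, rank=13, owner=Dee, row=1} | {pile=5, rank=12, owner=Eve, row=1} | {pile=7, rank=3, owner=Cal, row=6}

Out, Out, Out, In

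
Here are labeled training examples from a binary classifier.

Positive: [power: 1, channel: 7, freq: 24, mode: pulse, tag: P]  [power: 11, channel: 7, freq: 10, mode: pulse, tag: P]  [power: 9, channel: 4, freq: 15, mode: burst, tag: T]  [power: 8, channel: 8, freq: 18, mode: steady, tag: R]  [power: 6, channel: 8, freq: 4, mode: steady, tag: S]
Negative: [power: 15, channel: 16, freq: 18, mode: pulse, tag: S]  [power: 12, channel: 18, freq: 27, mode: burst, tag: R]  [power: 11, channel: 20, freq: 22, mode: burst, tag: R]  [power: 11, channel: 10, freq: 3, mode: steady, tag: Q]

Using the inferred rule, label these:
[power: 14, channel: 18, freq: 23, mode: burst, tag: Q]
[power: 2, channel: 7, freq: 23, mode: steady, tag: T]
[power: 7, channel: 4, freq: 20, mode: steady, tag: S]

The rule appears to be: channel ≤ 8.
[power: 14, channel: 18, freq: 23, mode: burst, tag: Q]: channel = 18, doesn't qualify → Negative.
[power: 2, channel: 7, freq: 23, mode: steady, tag: T]: channel = 7, matches → Positive.
[power: 7, channel: 4, freq: 20, mode: steady, tag: S]: channel = 4, matches → Positive.

Negative, Positive, Positive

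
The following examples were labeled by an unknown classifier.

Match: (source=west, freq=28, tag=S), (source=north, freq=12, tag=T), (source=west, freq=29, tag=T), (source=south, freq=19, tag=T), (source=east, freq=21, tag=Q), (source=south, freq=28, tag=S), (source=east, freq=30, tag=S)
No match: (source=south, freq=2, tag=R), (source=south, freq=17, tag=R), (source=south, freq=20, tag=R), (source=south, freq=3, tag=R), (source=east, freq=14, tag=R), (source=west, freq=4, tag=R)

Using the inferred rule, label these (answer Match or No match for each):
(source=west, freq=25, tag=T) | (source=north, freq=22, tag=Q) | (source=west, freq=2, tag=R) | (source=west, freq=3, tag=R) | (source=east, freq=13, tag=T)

A rule that fits every label: tag is not R — true of each 'Match' example, false of each 'No match' one.
(source=west, freq=25, tag=T) → tag is T → Match.
(source=north, freq=22, tag=Q) → tag is Q → Match.
(source=west, freq=2, tag=R) → tag is R → No match.
(source=west, freq=3, tag=R) → tag is R → No match.
(source=east, freq=13, tag=T) → tag is T → Match.

Match, Match, No match, No match, Match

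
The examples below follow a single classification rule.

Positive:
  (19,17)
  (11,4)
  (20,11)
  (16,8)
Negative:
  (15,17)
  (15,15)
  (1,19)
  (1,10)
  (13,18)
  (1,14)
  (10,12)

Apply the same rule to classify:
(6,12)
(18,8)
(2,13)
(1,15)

The simplest hypothesis consistent with all the labels is: first > second.
(6,12) → 6 < 12 → Negative.
(18,8) → 18 > 8 → Positive.
(2,13) → 2 < 13 → Negative.
(1,15) → 1 < 15 → Negative.

Negative, Positive, Negative, Negative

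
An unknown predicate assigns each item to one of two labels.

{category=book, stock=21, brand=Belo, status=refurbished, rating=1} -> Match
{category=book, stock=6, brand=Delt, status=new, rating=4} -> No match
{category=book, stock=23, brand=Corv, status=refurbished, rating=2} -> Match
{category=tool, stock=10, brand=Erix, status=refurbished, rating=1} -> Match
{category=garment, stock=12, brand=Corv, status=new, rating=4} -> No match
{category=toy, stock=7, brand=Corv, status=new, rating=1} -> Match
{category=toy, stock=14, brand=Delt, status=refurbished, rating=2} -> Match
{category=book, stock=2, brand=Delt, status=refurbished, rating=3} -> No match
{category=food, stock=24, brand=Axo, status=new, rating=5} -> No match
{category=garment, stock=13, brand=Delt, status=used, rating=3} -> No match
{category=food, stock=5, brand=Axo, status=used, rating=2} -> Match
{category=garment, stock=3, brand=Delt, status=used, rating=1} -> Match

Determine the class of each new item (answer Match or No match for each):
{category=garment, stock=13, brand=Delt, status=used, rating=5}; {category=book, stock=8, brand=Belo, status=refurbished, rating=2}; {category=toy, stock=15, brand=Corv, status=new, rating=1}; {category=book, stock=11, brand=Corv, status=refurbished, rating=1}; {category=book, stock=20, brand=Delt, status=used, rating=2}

A rule that fits every label: rating ≤ 2 — true of each 'Match' example, false of each 'No match' one.

No match, Match, Match, Match, Match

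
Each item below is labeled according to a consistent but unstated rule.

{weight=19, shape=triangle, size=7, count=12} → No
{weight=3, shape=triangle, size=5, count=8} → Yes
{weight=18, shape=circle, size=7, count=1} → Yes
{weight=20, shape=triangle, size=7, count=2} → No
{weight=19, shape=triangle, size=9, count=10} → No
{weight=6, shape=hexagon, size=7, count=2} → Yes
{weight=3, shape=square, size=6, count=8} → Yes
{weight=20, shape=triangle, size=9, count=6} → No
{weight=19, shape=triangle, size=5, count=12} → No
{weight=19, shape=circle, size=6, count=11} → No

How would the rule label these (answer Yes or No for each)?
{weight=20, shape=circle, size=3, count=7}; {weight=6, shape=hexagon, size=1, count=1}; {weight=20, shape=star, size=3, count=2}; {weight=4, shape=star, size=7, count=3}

The rule appears to be: weight ≤ 18.
{weight=20, shape=circle, size=3, count=7}: weight = 20 — lacks this property, so No.
{weight=6, shape=hexagon, size=1, count=1}: weight = 6 — qualifies, so Yes.
{weight=20, shape=star, size=3, count=2}: weight = 20 — lacks this property, so No.
{weight=4, shape=star, size=7, count=3}: weight = 4 — qualifies, so Yes.

No, Yes, No, Yes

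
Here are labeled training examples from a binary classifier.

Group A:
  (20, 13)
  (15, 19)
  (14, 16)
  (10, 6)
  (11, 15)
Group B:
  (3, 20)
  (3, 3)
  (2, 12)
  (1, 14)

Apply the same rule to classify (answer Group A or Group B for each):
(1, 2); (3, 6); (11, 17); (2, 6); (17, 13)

Group B, Group B, Group A, Group B, Group A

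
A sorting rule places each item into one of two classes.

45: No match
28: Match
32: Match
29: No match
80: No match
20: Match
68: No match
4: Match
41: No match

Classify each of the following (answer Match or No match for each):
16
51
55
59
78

Match, No match, No match, No match, No match

The distinguishing property — even AND at most 32 — holds for all the 'Match' cases and none of the 'No match' cases.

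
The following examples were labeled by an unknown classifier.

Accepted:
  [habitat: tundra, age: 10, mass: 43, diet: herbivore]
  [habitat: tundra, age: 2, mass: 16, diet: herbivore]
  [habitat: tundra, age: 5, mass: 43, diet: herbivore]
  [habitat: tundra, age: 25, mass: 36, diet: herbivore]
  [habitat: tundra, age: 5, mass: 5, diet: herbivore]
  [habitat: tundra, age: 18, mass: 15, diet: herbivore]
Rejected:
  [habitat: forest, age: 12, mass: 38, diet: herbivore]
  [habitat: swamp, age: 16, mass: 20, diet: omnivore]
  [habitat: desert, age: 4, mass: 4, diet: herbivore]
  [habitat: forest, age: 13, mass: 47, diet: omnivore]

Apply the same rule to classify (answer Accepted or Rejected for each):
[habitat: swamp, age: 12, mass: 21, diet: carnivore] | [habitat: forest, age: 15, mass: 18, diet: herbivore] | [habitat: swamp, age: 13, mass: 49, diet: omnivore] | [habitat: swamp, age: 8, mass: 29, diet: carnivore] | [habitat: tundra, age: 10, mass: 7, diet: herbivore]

Looking at the examples, the only property every 'Accepted' case has and every 'Rejected' case lacks is: habitat is tundra.

Rejected, Rejected, Rejected, Rejected, Accepted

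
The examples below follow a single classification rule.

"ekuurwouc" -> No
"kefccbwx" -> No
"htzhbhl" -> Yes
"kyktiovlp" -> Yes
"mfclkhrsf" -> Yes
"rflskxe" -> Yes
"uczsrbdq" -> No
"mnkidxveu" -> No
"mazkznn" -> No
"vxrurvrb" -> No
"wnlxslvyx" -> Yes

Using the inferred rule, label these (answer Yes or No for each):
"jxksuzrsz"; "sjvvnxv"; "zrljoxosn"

No, No, Yes

Checking candidate rules against both groups, what survives is: contains 'l'.
"jxksuzrsz": no 'l' — fails this test, so No.
"sjvvnxv": no 'l' — fails this test, so No.
"zrljoxosn": has 'l' — meets the rule, so Yes.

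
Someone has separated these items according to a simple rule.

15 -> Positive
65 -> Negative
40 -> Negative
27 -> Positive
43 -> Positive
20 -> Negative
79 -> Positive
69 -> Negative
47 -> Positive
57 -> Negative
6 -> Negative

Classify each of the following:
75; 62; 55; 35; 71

Rule: ≡ 3 (mod 4). This holds for each 'Positive' example and fails for each 'Negative' one.

Positive, Negative, Positive, Positive, Positive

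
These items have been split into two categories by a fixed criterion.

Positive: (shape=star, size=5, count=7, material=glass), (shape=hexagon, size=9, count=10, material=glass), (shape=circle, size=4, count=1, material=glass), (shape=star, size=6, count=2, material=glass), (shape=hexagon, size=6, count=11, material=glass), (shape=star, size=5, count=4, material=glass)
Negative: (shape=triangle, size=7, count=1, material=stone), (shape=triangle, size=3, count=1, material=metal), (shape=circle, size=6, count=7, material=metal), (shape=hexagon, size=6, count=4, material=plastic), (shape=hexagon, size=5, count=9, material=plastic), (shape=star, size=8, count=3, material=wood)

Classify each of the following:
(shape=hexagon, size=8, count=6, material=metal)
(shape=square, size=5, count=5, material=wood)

Negative, Negative

The simplest hypothesis consistent with all the labels is: material is glass.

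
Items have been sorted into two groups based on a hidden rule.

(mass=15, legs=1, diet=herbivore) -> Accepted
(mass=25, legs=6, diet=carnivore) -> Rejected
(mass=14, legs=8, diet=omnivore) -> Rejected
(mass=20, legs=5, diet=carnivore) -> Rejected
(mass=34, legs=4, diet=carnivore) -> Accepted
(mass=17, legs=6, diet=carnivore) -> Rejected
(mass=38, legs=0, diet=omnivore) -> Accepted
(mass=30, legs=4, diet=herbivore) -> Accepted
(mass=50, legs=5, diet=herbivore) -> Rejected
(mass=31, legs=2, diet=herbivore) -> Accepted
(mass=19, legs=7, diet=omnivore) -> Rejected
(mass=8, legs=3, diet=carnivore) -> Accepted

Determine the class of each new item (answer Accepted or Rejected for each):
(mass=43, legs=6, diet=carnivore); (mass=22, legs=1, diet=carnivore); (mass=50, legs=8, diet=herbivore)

Rejected, Accepted, Rejected

The classifier is using: legs ≤ 4.
(mass=43, legs=6, diet=carnivore): legs = 6 — does not satisfy this, so Rejected. (mass=22, legs=1, diet=carnivore): legs = 1 — has this property, so Accepted. (mass=50, legs=8, diet=herbivore): legs = 8 — does not satisfy this, so Rejected.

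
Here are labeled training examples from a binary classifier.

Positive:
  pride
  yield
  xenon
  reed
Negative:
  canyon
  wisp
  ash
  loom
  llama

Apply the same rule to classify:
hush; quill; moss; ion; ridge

Every 'Positive' example satisfies: contains 'e'. None of the 'Negative' examples do.
hush → no 'e' → Negative.
quill → no 'e' → Negative.
moss → no 'e' → Negative.
ion → no 'e' → Negative.
ridge → has 'e' → Positive.

Negative, Negative, Negative, Negative, Positive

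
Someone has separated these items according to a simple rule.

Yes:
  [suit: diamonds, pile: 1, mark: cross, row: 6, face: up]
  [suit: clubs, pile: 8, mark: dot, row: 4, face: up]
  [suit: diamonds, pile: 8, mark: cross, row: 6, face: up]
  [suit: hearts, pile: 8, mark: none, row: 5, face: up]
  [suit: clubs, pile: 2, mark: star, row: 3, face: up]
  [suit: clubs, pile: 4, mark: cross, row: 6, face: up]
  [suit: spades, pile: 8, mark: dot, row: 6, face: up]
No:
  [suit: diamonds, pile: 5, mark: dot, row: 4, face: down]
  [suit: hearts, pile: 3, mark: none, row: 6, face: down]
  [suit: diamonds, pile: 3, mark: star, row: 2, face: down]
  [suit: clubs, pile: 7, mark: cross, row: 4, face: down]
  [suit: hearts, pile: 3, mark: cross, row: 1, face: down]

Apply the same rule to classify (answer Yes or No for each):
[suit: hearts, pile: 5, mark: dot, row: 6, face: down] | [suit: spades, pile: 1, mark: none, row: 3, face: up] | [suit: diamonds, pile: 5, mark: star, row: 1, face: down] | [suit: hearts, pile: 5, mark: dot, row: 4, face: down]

No, Yes, No, No

A rule that fits every label: face is up — true of each 'Yes' example, false of each 'No' one.
[suit: hearts, pile: 5, mark: dot, row: 6, face: down]: face is down, doesn't qualify → No.
[suit: spades, pile: 1, mark: none, row: 3, face: up]: face is up, has this property → Yes.
[suit: diamonds, pile: 5, mark: star, row: 1, face: down]: face is down, doesn't qualify → No.
[suit: hearts, pile: 5, mark: dot, row: 4, face: down]: face is down, doesn't qualify → No.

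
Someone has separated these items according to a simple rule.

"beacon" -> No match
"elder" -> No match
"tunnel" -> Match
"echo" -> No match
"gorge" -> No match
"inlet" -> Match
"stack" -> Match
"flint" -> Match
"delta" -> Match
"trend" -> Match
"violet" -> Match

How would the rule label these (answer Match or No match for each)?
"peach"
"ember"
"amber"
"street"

The pattern is that an item is 'Match' exactly when: contains 't'.

No match, No match, No match, Match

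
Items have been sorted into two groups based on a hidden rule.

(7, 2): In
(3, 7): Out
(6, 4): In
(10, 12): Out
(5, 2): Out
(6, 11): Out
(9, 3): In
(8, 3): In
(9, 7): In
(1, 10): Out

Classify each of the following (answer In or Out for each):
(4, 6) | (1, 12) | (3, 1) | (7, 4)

A rule that fits every label: first > second AND sum ≥ 9 — true of each 'In' example, false of each 'Out' one.
(4, 6) → 4 < 6, 4+6 = 10 → Out. (1, 12) → 1 < 12, 1+12 = 13 → Out. (3, 1) → 3 > 1, 3+1 = 4 → Out. (7, 4) → 7 > 4, 7+4 = 11 → In.

Out, Out, Out, In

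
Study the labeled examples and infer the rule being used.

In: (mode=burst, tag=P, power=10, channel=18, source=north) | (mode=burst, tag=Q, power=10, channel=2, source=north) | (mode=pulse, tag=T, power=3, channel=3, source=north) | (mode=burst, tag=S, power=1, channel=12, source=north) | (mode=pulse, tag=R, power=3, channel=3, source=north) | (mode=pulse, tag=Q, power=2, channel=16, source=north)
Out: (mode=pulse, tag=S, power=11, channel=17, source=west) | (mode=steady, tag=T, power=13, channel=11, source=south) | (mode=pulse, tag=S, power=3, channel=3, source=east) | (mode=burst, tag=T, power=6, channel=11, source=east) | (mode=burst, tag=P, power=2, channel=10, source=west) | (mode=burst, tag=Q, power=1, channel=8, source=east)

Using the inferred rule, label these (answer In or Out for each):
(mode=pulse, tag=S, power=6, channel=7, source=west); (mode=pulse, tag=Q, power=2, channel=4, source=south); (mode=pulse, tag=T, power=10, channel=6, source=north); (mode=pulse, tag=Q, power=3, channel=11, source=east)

Out, Out, In, Out

The distinguishing property — source is north — holds for all the 'In' cases and none of the 'Out' cases.
(mode=pulse, tag=S, power=6, channel=7, source=west): source is west, doesn't qualify → Out. (mode=pulse, tag=Q, power=2, channel=4, source=south): source is south, doesn't qualify → Out. (mode=pulse, tag=T, power=10, channel=6, source=north): source is north, checks out → In. (mode=pulse, tag=Q, power=3, channel=11, source=east): source is east, doesn't qualify → Out.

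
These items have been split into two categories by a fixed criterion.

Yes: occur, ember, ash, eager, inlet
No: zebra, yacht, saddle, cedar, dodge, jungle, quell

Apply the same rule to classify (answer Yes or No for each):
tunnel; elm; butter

The common property of the 'Yes' items is: starts with a vowel. No 'No' item has it.
tunnel: starts with 't' — does not fit, so No. elm: starts with 'e' — satisfies this, so Yes. butter: starts with 'b' — does not fit, so No.

No, Yes, No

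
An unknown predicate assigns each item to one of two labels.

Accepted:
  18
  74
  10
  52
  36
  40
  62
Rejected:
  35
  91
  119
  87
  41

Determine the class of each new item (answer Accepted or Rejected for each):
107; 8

Rejected, Accepted

Checking candidate rules against both groups, what survives is: even.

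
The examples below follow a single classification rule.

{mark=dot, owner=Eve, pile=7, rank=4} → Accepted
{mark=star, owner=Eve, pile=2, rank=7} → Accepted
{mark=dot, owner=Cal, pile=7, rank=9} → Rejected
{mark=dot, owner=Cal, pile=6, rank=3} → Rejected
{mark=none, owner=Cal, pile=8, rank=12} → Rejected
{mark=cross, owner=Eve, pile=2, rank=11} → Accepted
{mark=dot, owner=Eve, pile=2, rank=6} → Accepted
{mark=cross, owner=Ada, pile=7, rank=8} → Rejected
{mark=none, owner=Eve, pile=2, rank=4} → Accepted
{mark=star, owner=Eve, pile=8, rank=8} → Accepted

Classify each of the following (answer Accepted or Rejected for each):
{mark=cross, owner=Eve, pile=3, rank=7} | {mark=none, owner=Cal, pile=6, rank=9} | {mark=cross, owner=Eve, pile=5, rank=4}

One predicate separates the groups cleanly: owner is Eve.
{mark=cross, owner=Eve, pile=3, rank=7}: owner is Eve — meets the rule, so Accepted.
{mark=none, owner=Cal, pile=6, rank=9}: owner is Cal — does not fit, so Rejected.
{mark=cross, owner=Eve, pile=5, rank=4}: owner is Eve — meets the rule, so Accepted.

Accepted, Rejected, Accepted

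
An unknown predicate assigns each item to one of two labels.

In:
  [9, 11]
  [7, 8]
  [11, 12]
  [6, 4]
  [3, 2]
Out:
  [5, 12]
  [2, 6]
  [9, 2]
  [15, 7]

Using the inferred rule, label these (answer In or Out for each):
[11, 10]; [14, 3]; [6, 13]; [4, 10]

In, Out, Out, Out

A rule that fits every label: |first − second| ≤ 2 — true of each 'In' example, false of each 'Out' one.
[11, 10]: In (|11−10| = 1). [14, 3]: Out (|14−3| = 11). [6, 13]: Out (|6−13| = 7). [4, 10]: Out (|4−10| = 6).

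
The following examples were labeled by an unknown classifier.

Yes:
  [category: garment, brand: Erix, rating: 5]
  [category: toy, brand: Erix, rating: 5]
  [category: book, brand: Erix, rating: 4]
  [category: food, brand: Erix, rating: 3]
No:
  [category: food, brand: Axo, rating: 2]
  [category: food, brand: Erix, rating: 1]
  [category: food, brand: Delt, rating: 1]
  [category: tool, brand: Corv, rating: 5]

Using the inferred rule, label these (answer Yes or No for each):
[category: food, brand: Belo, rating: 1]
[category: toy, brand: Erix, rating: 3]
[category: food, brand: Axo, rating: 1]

'Yes' ⟺ brand is Erix AND rating ≥ 2.

No, Yes, No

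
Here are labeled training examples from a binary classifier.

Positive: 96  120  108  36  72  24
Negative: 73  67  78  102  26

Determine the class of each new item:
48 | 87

One predicate separates the groups cleanly: multiple of 4.
48: Positive (48 = 4·12).
87: Negative (87 = 4·21 + 3).

Positive, Negative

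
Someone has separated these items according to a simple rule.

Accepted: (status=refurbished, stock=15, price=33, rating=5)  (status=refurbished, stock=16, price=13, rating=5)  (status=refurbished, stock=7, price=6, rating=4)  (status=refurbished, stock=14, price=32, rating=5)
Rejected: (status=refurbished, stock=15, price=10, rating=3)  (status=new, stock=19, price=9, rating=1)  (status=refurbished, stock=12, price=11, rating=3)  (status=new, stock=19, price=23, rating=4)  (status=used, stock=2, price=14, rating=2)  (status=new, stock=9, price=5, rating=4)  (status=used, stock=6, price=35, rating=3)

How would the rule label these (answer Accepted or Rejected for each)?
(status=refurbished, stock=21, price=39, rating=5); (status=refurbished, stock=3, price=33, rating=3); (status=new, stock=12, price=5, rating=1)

One predicate separates the groups cleanly: status is refurbished AND rating ≥ 4.
(status=refurbished, stock=21, price=39, rating=5): Accepted (status is refurbished, rating = 5). (status=refurbished, stock=3, price=33, rating=3): Rejected (status is refurbished, rating = 3). (status=new, stock=12, price=5, rating=1): Rejected (status is new, rating = 1).

Accepted, Rejected, Rejected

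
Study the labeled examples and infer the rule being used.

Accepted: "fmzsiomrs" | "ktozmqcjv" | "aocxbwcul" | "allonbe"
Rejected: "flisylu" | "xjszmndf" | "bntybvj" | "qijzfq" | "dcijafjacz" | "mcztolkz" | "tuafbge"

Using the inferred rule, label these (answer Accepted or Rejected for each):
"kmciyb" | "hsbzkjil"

A rule that fits every label: odd length AND contains 'o' — true of each 'Accepted' example, false of each 'Rejected' one.

Rejected, Rejected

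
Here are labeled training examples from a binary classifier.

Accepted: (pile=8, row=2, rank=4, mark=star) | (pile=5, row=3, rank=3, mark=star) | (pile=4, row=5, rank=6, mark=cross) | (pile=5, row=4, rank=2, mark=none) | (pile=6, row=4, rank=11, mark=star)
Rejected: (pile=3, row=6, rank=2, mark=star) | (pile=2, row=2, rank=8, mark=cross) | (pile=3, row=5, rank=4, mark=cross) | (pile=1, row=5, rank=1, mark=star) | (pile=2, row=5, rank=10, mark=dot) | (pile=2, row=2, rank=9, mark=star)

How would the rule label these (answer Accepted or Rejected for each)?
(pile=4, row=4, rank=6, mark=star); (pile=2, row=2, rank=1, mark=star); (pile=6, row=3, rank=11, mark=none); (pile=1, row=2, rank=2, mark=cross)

Accepted, Rejected, Accepted, Rejected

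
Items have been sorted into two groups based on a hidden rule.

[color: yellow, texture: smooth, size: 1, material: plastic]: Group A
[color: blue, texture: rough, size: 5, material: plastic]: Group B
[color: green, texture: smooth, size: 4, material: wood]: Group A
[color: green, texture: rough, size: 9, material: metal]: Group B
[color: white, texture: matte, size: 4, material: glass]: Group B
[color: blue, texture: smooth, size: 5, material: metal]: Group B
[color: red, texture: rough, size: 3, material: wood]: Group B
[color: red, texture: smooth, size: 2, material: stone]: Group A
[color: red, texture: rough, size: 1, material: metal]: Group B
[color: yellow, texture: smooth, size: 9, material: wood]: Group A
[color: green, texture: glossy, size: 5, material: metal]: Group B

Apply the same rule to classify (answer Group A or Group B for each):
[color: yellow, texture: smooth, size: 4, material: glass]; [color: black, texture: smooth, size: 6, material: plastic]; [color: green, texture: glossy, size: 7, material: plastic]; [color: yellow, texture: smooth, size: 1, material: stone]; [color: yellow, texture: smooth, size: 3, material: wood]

One predicate separates the groups cleanly: texture is smooth AND size ≠ 5.

Group A, Group A, Group B, Group A, Group A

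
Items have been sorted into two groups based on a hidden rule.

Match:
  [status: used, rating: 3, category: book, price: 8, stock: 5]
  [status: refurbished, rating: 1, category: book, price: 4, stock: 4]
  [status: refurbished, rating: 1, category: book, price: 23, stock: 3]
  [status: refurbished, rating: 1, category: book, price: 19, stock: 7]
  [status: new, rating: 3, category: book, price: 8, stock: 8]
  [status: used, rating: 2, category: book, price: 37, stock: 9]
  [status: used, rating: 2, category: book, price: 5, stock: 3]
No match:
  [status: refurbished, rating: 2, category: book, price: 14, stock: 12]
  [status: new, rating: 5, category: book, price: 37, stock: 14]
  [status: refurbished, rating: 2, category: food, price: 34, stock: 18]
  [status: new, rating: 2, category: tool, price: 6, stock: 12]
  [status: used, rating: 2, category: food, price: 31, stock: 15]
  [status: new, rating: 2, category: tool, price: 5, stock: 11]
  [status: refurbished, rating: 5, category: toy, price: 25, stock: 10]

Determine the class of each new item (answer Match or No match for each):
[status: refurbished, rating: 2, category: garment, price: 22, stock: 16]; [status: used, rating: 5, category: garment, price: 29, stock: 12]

One predicate separates the groups cleanly: stock ≤ 9.
[status: refurbished, rating: 2, category: garment, price: 22, stock: 16] — stock = 16, hence No match.
[status: used, rating: 5, category: garment, price: 29, stock: 12] — stock = 12, hence No match.

No match, No match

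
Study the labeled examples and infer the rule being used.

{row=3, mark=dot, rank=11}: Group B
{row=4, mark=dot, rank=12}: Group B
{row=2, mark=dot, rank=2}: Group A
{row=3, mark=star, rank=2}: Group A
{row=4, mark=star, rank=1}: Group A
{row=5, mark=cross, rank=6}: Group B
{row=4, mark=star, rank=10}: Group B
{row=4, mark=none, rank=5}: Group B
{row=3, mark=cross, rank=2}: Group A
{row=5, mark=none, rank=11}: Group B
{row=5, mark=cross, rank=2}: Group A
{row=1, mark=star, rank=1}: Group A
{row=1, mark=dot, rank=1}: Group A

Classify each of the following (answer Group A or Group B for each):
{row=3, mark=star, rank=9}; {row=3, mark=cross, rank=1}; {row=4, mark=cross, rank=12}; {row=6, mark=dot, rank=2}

A rule that fits every label: rank ≤ 2 — true of each 'Group A' example, false of each 'Group B' one.
{row=3, mark=star, rank=9} → rank = 9 → Group B. {row=3, mark=cross, rank=1} → rank = 1 → Group A. {row=4, mark=cross, rank=12} → rank = 12 → Group B. {row=6, mark=dot, rank=2} → rank = 2 → Group A.

Group B, Group A, Group B, Group A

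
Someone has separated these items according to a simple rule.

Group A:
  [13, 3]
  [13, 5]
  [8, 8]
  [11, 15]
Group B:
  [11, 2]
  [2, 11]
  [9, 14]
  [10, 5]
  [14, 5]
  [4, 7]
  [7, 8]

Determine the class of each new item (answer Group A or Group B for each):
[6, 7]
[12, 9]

Group B, Group B

The classifier is using: sum is even.
[6, 7] → 6+7 = 13 → Group B.
[12, 9] → 12+9 = 21 → Group B.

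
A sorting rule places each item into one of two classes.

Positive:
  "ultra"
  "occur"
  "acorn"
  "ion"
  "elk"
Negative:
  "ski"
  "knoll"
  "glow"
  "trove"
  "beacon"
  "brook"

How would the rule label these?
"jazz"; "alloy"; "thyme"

Negative, Positive, Negative

The pattern is that an item is 'Positive' exactly when: starts with a vowel.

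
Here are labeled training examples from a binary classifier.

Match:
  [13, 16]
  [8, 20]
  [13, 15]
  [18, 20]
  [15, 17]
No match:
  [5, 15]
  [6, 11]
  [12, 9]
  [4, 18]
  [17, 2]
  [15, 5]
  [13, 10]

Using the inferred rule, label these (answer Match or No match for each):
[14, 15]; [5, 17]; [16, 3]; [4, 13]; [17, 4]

Match, No match, No match, No match, No match

Every 'Match' example satisfies: sum ≥ 28. None of the 'No match' examples do.
[14, 15]: 14+15 = 29 — has this property, so Match.
[5, 17]: 5+17 = 22 — fails the rule, so No match.
[16, 3]: 16+3 = 19 — fails the rule, so No match.
[4, 13]: 4+13 = 17 — fails the rule, so No match.
[17, 4]: 17+4 = 21 — fails the rule, so No match.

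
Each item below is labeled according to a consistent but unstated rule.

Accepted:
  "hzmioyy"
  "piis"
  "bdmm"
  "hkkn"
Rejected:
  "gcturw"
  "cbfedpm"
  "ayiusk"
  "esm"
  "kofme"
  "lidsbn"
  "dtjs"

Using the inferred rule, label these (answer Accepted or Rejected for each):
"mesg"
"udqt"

The classifier is using: has a double letter.
"mesg": no doubled letter, doesn't match → Rejected. "udqt": no doubled letter, doesn't match → Rejected.

Rejected, Rejected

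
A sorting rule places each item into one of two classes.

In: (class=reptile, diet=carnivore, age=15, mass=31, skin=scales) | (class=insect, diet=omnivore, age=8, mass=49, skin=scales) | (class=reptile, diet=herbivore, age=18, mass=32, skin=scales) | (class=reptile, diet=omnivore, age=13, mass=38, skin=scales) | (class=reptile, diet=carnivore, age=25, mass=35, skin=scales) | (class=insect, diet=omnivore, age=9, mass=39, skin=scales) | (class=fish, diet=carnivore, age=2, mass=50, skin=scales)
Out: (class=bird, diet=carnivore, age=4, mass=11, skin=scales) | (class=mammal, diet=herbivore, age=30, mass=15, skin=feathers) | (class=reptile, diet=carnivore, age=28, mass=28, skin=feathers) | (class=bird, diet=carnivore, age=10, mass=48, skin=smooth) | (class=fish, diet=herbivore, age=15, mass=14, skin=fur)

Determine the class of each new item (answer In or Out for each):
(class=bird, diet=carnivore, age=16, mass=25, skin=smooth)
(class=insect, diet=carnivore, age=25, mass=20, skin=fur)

One predicate separates the groups cleanly: skin is scales AND mass ≥ 14.
(class=bird, diet=carnivore, age=16, mass=25, skin=smooth): Out (skin is smooth, mass = 25).
(class=insect, diet=carnivore, age=25, mass=20, skin=fur): Out (skin is fur, mass = 20).

Out, Out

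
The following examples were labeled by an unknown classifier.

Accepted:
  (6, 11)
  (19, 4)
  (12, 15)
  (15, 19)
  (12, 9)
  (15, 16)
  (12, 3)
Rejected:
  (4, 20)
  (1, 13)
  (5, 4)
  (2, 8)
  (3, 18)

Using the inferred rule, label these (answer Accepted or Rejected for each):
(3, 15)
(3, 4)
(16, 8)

Rejected, Rejected, Accepted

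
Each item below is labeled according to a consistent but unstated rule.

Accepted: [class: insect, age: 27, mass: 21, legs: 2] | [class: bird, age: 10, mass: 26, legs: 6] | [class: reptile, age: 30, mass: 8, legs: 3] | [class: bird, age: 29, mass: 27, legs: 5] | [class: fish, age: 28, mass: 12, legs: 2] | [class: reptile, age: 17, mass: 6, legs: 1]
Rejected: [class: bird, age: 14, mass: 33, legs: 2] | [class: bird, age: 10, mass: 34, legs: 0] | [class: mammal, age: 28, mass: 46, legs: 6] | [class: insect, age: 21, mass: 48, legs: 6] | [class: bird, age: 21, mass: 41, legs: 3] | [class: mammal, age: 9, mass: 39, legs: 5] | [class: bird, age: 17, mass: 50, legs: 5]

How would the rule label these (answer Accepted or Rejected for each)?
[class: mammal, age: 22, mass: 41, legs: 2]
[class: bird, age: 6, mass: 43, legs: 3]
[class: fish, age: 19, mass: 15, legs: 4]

Every 'Accepted' example satisfies: mass ≤ 27. None of the 'Rejected' examples do.
[class: mammal, age: 22, mass: 41, legs: 2]: Rejected (mass = 41).
[class: bird, age: 6, mass: 43, legs: 3]: Rejected (mass = 43).
[class: fish, age: 19, mass: 15, legs: 4]: Accepted (mass = 15).

Rejected, Rejected, Accepted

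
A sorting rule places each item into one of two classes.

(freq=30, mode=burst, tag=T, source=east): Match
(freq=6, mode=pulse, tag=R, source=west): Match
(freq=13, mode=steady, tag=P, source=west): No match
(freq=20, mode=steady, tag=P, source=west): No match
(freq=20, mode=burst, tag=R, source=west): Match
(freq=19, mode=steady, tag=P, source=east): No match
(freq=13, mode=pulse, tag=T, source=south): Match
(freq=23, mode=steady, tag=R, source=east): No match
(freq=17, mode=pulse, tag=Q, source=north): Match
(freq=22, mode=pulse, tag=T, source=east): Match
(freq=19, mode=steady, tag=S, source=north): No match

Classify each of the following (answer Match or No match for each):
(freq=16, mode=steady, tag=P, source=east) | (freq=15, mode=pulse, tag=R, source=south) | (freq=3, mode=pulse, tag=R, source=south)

No match, Match, Match

Checking candidate rules against both groups, what survives is: mode is not steady.
(freq=16, mode=steady, tag=P, source=east): mode is steady — doesn't qualify, so No match.
(freq=15, mode=pulse, tag=R, source=south): mode is pulse — has this property, so Match.
(freq=3, mode=pulse, tag=R, source=south): mode is pulse — has this property, so Match.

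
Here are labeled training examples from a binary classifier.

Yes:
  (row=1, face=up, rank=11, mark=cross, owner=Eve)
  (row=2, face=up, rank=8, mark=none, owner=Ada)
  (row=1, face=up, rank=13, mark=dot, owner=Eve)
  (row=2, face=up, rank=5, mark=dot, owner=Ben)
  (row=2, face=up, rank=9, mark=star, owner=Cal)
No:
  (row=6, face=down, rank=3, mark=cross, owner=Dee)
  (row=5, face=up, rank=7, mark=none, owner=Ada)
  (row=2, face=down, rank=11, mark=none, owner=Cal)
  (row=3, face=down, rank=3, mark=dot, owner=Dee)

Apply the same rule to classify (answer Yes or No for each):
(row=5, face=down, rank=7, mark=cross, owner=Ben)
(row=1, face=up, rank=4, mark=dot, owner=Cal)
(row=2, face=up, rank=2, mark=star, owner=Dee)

A rule that fits every label: face is up AND row ≤ 2 — true of each 'Yes' example, false of each 'No' one.

No, Yes, Yes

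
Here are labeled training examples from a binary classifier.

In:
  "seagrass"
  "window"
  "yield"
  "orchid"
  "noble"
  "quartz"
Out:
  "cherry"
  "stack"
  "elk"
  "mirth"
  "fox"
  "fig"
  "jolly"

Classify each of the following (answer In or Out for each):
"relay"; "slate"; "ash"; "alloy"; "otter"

In, In, Out, In, In

A rule that fits every label: has ≥ 2 vowels — true of each 'In' example, false of each 'Out' one.
"relay": 2 vowels — fits, so In.
"slate": 2 vowels — fits, so In.
"ash": 1 vowel — lacks this property, so Out.
"alloy": 2 vowels — fits, so In.
"otter": 2 vowels — fits, so In.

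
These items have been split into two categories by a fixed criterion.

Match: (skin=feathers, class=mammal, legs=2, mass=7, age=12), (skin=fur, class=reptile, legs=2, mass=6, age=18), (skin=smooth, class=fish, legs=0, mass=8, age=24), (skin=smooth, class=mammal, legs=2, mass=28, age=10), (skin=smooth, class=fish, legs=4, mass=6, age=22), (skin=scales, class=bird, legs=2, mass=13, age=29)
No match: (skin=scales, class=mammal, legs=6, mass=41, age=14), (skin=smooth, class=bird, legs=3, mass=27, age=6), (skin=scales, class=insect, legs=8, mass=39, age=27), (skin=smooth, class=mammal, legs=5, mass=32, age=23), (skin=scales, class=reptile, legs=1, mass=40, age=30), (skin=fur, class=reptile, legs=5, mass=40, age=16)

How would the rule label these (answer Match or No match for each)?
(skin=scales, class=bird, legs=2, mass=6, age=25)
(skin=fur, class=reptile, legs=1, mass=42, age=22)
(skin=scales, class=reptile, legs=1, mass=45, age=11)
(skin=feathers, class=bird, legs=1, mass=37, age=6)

The pattern is that an item is 'Match' exactly when: age ≥ 10 AND mass ≤ 28.
(skin=scales, class=bird, legs=2, mass=6, age=25) → age = 25, mass = 6 → Match.
(skin=fur, class=reptile, legs=1, mass=42, age=22) → age = 22, mass = 42 → No match.
(skin=scales, class=reptile, legs=1, mass=45, age=11) → age = 11, mass = 45 → No match.
(skin=feathers, class=bird, legs=1, mass=37, age=6) → age = 6, mass = 37 → No match.

Match, No match, No match, No match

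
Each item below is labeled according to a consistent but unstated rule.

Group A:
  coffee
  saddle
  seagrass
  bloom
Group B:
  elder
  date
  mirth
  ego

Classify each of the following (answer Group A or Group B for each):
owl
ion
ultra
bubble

Group B, Group B, Group B, Group A

Rule: has a double letter. This holds for each 'Group A' example and fails for each 'Group B' one.
Group B: owl, since no doubled letter. Group B: ion, since no doubled letter. Group B: ultra, since no doubled letter. Group A: bubble, since 'bb' doubled.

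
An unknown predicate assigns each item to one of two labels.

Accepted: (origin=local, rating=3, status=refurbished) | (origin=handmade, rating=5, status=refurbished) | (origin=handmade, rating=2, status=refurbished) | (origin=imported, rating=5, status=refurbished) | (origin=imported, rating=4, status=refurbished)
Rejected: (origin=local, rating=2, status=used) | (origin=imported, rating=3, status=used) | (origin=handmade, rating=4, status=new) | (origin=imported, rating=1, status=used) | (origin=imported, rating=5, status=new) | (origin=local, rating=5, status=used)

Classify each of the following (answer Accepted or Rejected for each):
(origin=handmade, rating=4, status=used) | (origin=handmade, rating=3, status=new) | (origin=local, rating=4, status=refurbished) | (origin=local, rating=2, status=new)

'Accepted' ⟺ status is refurbished.

Rejected, Rejected, Accepted, Rejected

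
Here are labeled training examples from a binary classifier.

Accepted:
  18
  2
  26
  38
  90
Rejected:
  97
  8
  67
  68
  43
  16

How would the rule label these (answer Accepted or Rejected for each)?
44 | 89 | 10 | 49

The pattern is that an item is 'Accepted' exactly when: ≡ 2 (mod 4).
44: 44 mod 4 = 0, lacks this property → Rejected.
89: 89 mod 4 = 1, lacks this property → Rejected.
10: 10 mod 4 = 2, checks out → Accepted.
49: 49 mod 4 = 1, lacks this property → Rejected.

Rejected, Rejected, Accepted, Rejected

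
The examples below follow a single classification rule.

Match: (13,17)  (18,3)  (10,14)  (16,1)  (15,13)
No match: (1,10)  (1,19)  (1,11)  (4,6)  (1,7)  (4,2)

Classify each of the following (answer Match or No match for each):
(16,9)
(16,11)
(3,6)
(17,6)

Match, Match, No match, Match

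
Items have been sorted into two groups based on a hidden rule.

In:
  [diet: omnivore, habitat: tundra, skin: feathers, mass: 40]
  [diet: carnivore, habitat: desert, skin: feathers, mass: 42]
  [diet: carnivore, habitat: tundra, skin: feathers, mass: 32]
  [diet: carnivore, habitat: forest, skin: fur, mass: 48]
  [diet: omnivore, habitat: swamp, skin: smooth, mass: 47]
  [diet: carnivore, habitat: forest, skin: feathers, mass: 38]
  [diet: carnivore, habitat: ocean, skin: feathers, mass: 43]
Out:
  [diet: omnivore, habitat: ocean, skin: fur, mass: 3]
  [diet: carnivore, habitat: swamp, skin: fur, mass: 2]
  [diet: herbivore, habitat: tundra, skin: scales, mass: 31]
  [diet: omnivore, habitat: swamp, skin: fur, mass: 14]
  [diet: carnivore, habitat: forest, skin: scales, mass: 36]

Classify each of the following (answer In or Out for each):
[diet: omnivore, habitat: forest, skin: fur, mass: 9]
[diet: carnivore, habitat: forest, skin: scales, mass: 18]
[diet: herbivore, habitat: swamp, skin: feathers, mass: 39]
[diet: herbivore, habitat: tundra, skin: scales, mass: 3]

All 'In' examples share one property — skin is feathers OR mass ≥ 38 — and every 'Out' example lacks it.
Out: [diet: omnivore, habitat: forest, skin: fur, mass: 9], since skin is fur, mass = 9.
Out: [diet: carnivore, habitat: forest, skin: scales, mass: 18], since skin is scales, mass = 18.
In: [diet: herbivore, habitat: swamp, skin: feathers, mass: 39], since skin is feathers, mass = 39.
Out: [diet: herbivore, habitat: tundra, skin: scales, mass: 3], since skin is scales, mass = 3.

Out, Out, In, Out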